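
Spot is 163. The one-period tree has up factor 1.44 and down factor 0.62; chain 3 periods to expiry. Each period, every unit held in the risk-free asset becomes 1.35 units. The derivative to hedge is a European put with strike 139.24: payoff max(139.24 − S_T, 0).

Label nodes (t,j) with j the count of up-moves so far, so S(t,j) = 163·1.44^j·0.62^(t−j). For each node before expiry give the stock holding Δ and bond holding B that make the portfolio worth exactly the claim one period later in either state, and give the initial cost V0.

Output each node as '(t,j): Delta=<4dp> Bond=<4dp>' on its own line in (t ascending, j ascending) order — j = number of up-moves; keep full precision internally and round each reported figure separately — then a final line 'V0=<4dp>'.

Since d<R<u, set p* = (R−d)/(u−d) = 0.8902; price each node as the discounted p*-expectation of its children.
At expiry t=3: V(3,0)=100.3925, V(3,1)=49.0136, V(3,2)=0.0000, V(3,3)=0.0000
Node (2,0) S=62.6572: V=(p*·49.0136+(1−p*)·100.3925)/1.35=40.4835; Δ=(49.0136−100.3925)/(90.2264−38.8475)=-1.0000; B=V−Δ·S=103.1407
Node (2,1) S=145.5264: V=(p*·0.0000+(1−p*)·49.0136)/1.35=3.9848; Δ=(0.0000−49.0136)/(209.5580−90.2264)=-0.4107; B=V−Δ·S=63.7576
Node (2,2) S=337.9968: V=(p*·0.0000+(1−p*)·0.0000)/1.35=0.0000; Δ=(0.0000−0.0000)/(486.7154−209.5580)=0.0000; B=V−Δ·S=0.0000
Node (1,0) S=101.0600: V=(p*·3.9848+(1−p*)·40.4835)/1.35=5.9191; Δ=(3.9848−40.4835)/(145.5264−62.6572)=-0.4404; B=V−Δ·S=50.4297
Node (1,1) S=234.7200: V=(p*·0.0000+(1−p*)·3.9848)/1.35=0.3240; Δ=(0.0000−3.9848)/(337.9968−145.5264)=-0.0207; B=V−Δ·S=5.1835
Node (0,0) S=163.0000: V=(p*·0.3240+(1−p*)·5.9191)/1.35=0.6949; Δ=(0.3240−5.9191)/(234.7200−101.0600)=-0.0419; B=V−Δ·S=7.5182
Check: Δ(0,0)·S0 + B(0,0) = 0.6949 = V0.

(0,0): Delta=-0.0419 Bond=7.5182
(1,0): Delta=-0.4404 Bond=50.4297
(1,1): Delta=-0.0207 Bond=5.1835
(2,0): Delta=-1.0000 Bond=103.1407
(2,1): Delta=-0.4107 Bond=63.7576
(2,2): Delta=0.0000 Bond=0.0000
V0=0.6949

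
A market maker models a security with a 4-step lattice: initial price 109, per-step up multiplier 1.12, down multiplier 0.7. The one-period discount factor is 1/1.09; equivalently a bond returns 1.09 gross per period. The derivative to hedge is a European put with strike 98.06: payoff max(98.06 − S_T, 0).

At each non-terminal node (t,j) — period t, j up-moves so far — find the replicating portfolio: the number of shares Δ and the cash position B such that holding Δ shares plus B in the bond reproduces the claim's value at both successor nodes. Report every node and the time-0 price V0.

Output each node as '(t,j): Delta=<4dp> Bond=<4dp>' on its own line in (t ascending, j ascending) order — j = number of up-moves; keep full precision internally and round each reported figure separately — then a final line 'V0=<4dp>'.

(0,0): Delta=-0.1029 Bond=11.8550
(1,0): Delta=-0.7931 Bond=65.5822
(1,1): Delta=-0.0697 Bond=8.8712
(2,0): Delta=-1.0000 Bond=82.5351
(2,1): Delta=-0.7832 Bond=70.6346
(2,2): Delta=-0.0354 Bond=4.9799
(3,0): Delta=-1.0000 Bond=89.9633
(3,1): Delta=-1.0000 Bond=89.9633
(3,2): Delta=-0.7727 Bond=75.9939
(3,3): Delta=0.0000 Bond=0.0000
V0=0.6360

No-arbitrage ⇒ martingale measure with p* = (R−d)/(u−d) = 0.9286.
Terminal payoffs: V(4,0)=71.8891, V(4,1)=56.1866, V(4,2)=31.0625, V(4,3)=0.0000, V(4,4)=0.0000
(3,0): S=37.3870. Δ = (V_up−V_dn)/(S_up−S_dn) = (56.1866−71.8891)/(41.8734−26.1709) = -1.0000. V = [p*·56.1866 + (1−p*)·71.8891]/1.09 = 52.5763. B = V − Δ·S = 89.9633.
(3,1): S=59.8192. Δ = (V_up−V_dn)/(S_up−S_dn) = (31.0625−56.1866)/(66.9975−41.8734) = -1.0000. V = [p*·31.0625 + (1−p*)·56.1866]/1.09 = 30.1441. B = V − Δ·S = 89.9633.
(3,2): S=95.7107. Δ = (V_up−V_dn)/(S_up−S_dn) = (0.0000−31.0625)/(107.1960−66.9975) = -0.7727. V = [p*·0.0000 + (1−p*)·31.0625]/1.09 = 2.0356. B = V − Δ·S = 75.9939.
(3,3): S=153.1372. Δ = (V_up−V_dn)/(S_up−S_dn) = (0.0000−0.0000)/(171.5136−107.1960) = 0.0000. V = [p*·0.0000 + (1−p*)·0.0000]/1.09 = 0.0000. B = V − Δ·S = 0.0000.
(2,0): S=53.4100. Δ = (V_up−V_dn)/(S_up−S_dn) = (30.1441−52.5763)/(59.8192−37.3870) = -1.0000. V = [p*·30.1441 + (1−p*)·52.5763]/1.09 = 29.1251. B = V − Δ·S = 82.5351.
(2,1): S=85.4560. Δ = (V_up−V_dn)/(S_up−S_dn) = (2.0356−30.1441)/(95.7107−59.8192) = -0.7832. V = [p*·2.0356 + (1−p*)·30.1441]/1.09 = 3.7095. B = V − Δ·S = 70.6346.
(2,2): S=136.7296. Δ = (V_up−V_dn)/(S_up−S_dn) = (0.0000−2.0356)/(153.1372−95.7107) = -0.0354. V = [p*·0.0000 + (1−p*)·2.0356]/1.09 = 0.1334. B = V − Δ·S = 4.9799.
(1,0): S=76.3000. Δ = (V_up−V_dn)/(S_up−S_dn) = (3.7095−29.1251)/(85.4560−53.4100) = -0.7931. V = [p*·3.7095 + (1−p*)·29.1251]/1.09 = 5.0687. B = V − Δ·S = 65.5822.
(1,1): S=122.0800. Δ = (V_up−V_dn)/(S_up−S_dn) = (0.1334−3.7095)/(136.7296−85.4560) = -0.0697. V = [p*·0.1334 + (1−p*)·3.7095]/1.09 = 0.3567. B = V − Δ·S = 8.8712.
(0,0): S=109.0000. Δ = (V_up−V_dn)/(S_up−S_dn) = (0.3567−5.0687)/(122.0800−76.3000) = -0.1029. V = [p*·0.3567 + (1−p*)·5.0687]/1.09 = 0.6360. B = V − Δ·S = 11.8550.
Check: Δ(0,0)·S0 + B(0,0) = 0.6360 = V0.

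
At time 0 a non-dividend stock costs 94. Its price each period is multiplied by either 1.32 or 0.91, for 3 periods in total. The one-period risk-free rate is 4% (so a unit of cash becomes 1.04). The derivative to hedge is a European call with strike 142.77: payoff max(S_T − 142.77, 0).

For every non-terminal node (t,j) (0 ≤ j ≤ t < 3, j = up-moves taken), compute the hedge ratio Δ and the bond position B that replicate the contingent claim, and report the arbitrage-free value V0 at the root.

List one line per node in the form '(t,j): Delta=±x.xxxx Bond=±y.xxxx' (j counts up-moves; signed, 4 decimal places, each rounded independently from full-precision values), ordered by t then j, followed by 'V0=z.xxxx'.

(0,0): Delta=0.2271 Bond=-18.1222
(1,0): Delta=0.0545 Bond=-4.0828
(1,1): Delta=0.4834 Bond=-50.6470
(2,0): Delta=0.0000 Bond=0.0000
(2,1): Delta=0.1355 Bond=-13.3915
(2,2): Delta=1.0000 Bond=-137.2788
V0=3.2298

Under the risk-neutral measure, an up-move has probability p* = (R−d)/(u−d) = 0.3171 and values discount at R = 1.04.
Terminal payoffs: V(3,0)=0.0000, V(3,1)=0.0000, V(3,2)=6.2749, V(3,3)=73.4270
Node (2,0) S=77.8414: V=(p*·0.0000+(1−p*)·0.0000)/1.04=0.0000; Δ=(0.0000−0.0000)/(102.7506−70.8357)=0.0000; B=V−Δ·S=0.0000
Node (2,1) S=112.9128: V=(p*·6.2749+(1−p*)·0.0000)/1.04=1.9131; Δ=(6.2749−0.0000)/(149.0449−102.7506)=0.1355; B=V−Δ·S=-13.3915
Node (2,2) S=163.7856: V=(p*·73.4270+(1−p*)·6.2749)/1.04=26.5068; Δ=(73.4270−6.2749)/(216.1970−149.0449)=1.0000; B=V−Δ·S=-137.2788
Node (1,0) S=85.5400: V=(p*·1.9131+(1−p*)·0.0000)/1.04=0.5833; Δ=(1.9131−0.0000)/(112.9128−77.8414)=0.0545; B=V−Δ·S=-4.0828
Node (1,1) S=124.0800: V=(p*·26.5068+(1−p*)·1.9131)/1.04=9.3376; Δ=(26.5068−1.9131)/(163.7856−112.9128)=0.4834; B=V−Δ·S=-50.6470
Node (0,0) S=94.0000: V=(p*·9.3376+(1−p*)·0.5833)/1.04=3.2298; Δ=(9.3376−0.5833)/(124.0800−85.5400)=0.2271; B=V−Δ·S=-18.1222
Self-financing check: at every node Δ·S+B equals the discounted successor values.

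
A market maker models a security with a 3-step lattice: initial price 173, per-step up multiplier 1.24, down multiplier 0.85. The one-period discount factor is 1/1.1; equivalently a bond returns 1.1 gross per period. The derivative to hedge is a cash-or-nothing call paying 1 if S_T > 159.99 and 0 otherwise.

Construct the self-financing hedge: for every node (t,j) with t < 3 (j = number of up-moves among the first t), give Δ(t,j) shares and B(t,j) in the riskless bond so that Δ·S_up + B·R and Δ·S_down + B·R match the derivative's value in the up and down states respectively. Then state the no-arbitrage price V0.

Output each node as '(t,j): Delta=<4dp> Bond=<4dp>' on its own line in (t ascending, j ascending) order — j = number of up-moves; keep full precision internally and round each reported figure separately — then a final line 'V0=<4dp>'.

(0,0): Delta=0.0056 Bond=-0.4449
(1,0): Delta=0.0102 Bond=-1.1546
(1,1): Delta=0.0039 Bond=-0.1168
(2,0): Delta=0.0000 Bond=0.0000
(2,1): Delta=0.0141 Bond=-1.9814
(2,2): Delta=0.0000 Bond=0.9091
V0=0.5304

Under the risk-neutral measure, an up-move has probability p* = (R−d)/(u−d) = 0.6410 and values discount at R = 1.1.
Payoff layer (t=3): V(3,0)=0.0000, V(3,1)=0.0000, V(3,2)=1.0000, V(3,3)=1.0000
  t=2,j=0: stock 124.9925 → up 154.9907 (V=0.0000), down 106.2436 (V=0.0000). Price 0.0000; hedge Δ=0.0000, bond B=0.0000.
  t=2,j=1: stock 182.3420 → up 226.1041 (V=1.0000), down 154.9907 (V=0.0000). Price 0.5828; hedge Δ=0.0141, bond B=-1.9814.
  t=2,j=2: stock 266.0048 → up 329.8460 (V=1.0000), down 226.1041 (V=1.0000). Price 0.9091; hedge Δ=0.0000, bond B=0.9091.
  t=1,j=0: stock 147.0500 → up 182.3420 (V=0.5828), down 124.9925 (V=0.0000). Price 0.3396; hedge Δ=0.0102, bond B=-1.1546.
  t=1,j=1: stock 214.5200 → up 266.0048 (V=0.9091), down 182.3420 (V=0.5828). Price 0.7199; hedge Δ=0.0039, bond B=-0.1168.
  t=0,j=0: stock 173.0000 → up 214.5200 (V=0.7199), down 147.0500 (V=0.3396). Price 0.5304; hedge Δ=0.0056, bond B=-0.4449.
Check: Δ(0,0)·S0 + B(0,0) = 0.5304 = V0.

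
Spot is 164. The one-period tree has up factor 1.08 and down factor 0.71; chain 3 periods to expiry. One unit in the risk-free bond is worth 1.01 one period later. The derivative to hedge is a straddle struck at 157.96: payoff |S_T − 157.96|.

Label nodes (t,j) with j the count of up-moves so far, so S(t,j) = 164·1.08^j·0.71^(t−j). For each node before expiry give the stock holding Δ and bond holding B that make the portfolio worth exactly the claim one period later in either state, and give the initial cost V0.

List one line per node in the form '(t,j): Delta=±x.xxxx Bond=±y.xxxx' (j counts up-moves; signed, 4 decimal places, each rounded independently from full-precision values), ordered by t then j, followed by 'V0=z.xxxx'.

(0,0): Delta=0.0330 Bond=34.2202
(1,0): Delta=-1.0000 Bond=154.8476
(1,1): Delta=0.1915 Bond=6.4959
(2,0): Delta=-1.0000 Bond=156.3960
(2,1): Delta=-1.0000 Bond=156.3960
(2,2): Delta=0.3743 Bond=-28.4007
V0=39.6359

Under the risk-neutral measure, an up-move has probability p* = (R−d)/(u−d) = 0.8108 and values discount at R = 1.01.
At expiry t=3: V(3,0)=99.2626, V(3,1)=68.6738, V(3,2)=22.1444, V(3,3)=48.6328
  t=2,j=0: stock 82.6724 → up 89.2862 (V=68.6738), down 58.6974 (V=99.2626). Price 73.7236; hedge Δ=-1.0000, bond B=156.3960.
  t=2,j=1: stock 125.7552 → up 135.8156 (V=22.1444), down 89.2862 (V=68.6738). Price 30.6408; hedge Δ=-1.0000, bond B=156.3960.
  t=2,j=2: stock 191.2896 → up 206.5928 (V=48.6328), down 135.8156 (V=22.1444). Price 43.1896; hedge Δ=0.3743, bond B=-28.4007.
  t=1,j=0: stock 116.4400 → up 125.7552 (V=30.6408), down 82.6724 (V=73.7236). Price 38.4076; hedge Δ=-1.0000, bond B=154.8476.
  t=1,j=1: stock 177.1200 → up 191.2896 (V=43.1896), down 125.7552 (V=30.6408). Price 40.4114; hedge Δ=0.1915, bond B=6.4959.
  t=0,j=0: stock 164.0000 → up 177.1200 (V=40.4114), down 116.4400 (V=38.4076). Price 39.6359; hedge Δ=0.0330, bond B=34.2202.
Each (Δ,B) replicates both successor values, so the strategy is self-financing and V0 is arbitrage-free.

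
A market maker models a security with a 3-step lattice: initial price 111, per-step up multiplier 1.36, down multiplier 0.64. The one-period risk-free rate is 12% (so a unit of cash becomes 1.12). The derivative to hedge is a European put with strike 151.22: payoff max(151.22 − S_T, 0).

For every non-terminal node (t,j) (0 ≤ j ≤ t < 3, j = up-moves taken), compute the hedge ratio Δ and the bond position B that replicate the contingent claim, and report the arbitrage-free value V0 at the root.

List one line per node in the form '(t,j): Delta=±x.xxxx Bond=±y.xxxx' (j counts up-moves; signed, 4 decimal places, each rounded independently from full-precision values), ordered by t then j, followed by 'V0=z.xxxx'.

(0,0): Delta=-0.4326 Bond=71.6434
(1,0): Delta=-1.0000 Bond=120.5517
(1,1): Delta=-0.2990 Bond=60.0851
(2,0): Delta=-1.0000 Bond=135.0179
(2,1): Delta=-1.0000 Bond=135.0179
(2,2): Delta=-0.1341 Bond=33.4340
V0=23.6294

Under the risk-neutral measure, an up-move has probability p* = (R−d)/(u−d) = 0.6667 and values discount at R = 1.12.
Terminal values V(3,·): V(3,0)=122.1220, V(3,1)=89.3868, V(3,2)=19.8244, V(3,3)=0.0000
(2,0): S=45.4656. Δ = (V_up−V_dn)/(S_up−S_dn) = (89.3868−122.1220)/(61.8332−29.0980) = -1.0000. V = [p*·89.3868 + (1−p*)·122.1220]/1.12 = 89.5523. B = V − Δ·S = 135.0179.
(2,1): S=96.6144. Δ = (V_up−V_dn)/(S_up−S_dn) = (19.8244−89.3868)/(131.3956−61.8332) = -1.0000. V = [p*·19.8244 + (1−p*)·89.3868]/1.12 = 38.4035. B = V − Δ·S = 135.0179.
(2,2): S=205.3056. Δ = (V_up−V_dn)/(S_up−S_dn) = (0.0000−19.8244)/(279.2156−131.3956) = -0.1341. V = [p*·0.0000 + (1−p*)·19.8244]/1.12 = 5.9001. B = V − Δ·S = 33.4340.
(1,0): S=71.0400. Δ = (V_up−V_dn)/(S_up−S_dn) = (38.4035−89.5523)/(96.6144−45.4656) = -1.0000. V = [p*·38.4035 + (1−p*)·89.5523]/1.12 = 49.5117. B = V − Δ·S = 120.5517.
(1,1): S=150.9600. Δ = (V_up−V_dn)/(S_up−S_dn) = (5.9001−38.4035)/(205.3056−96.6144) = -0.2990. V = [p*·5.9001 + (1−p*)·38.4035]/1.12 = 14.9416. B = V − Δ·S = 60.0851.
(0,0): S=111.0000. Δ = (V_up−V_dn)/(S_up−S_dn) = (14.9416−49.5117)/(150.9600−71.0400) = -0.4326. V = [p*·14.9416 + (1−p*)·49.5117]/1.12 = 23.6294. B = V − Δ·S = 71.6434.
Check: Δ(0,0)·S0 + B(0,0) = 23.6294 = V0.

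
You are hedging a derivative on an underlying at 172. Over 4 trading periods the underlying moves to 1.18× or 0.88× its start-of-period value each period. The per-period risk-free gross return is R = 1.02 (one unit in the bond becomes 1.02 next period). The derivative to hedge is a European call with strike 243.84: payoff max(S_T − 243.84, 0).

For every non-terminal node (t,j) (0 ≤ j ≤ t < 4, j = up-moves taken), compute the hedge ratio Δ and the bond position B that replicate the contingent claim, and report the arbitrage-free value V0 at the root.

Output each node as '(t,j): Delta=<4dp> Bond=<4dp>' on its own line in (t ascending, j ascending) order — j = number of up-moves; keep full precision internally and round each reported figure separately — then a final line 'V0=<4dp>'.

(0,0): Delta=0.1882 Bond=-27.4732
(1,0): Delta=0.0224 Bond=-2.9191
(1,1): Delta=0.3296 Bond=-56.7124
(2,0): Delta=0.0000 Bond=0.0000
(2,1): Delta=0.0414 Bond=-6.3804
(2,2): Delta=0.5752 Bond=-116.6652
(3,0): Delta=0.0000 Bond=0.0000
(3,1): Delta=0.0000 Bond=0.0000
(3,2): Delta=0.0767 Bond=-13.9458
(3,3): Delta=1.0000 Bond=-239.0588
V0=4.8985

Since d<R<u, set p* = (R−d)/(u−d) = 0.4667; price each node as the discounted p*-expectation of its children.
Payoff layer (t=4): V(4,0)=0.0000, V(4,1)=0.0000, V(4,2)=0.0000, V(4,3)=4.8493, V(4,4)=89.6298
(3,0): S=117.2132. Δ = (V_up−V_dn)/(S_up−S_dn) = (0.0000−0.0000)/(138.3116−103.1476) = 0.0000. V = [p*·0.0000 + (1−p*)·0.0000]/1.02 = 0.0000. B = V − Δ·S = 0.0000.
(3,1): S=157.1722. Δ = (V_up−V_dn)/(S_up−S_dn) = (0.0000−0.0000)/(185.4632−138.3116) = 0.0000. V = [p*·0.0000 + (1−p*)·0.0000]/1.02 = 0.0000. B = V − Δ·S = 0.0000.
(3,2): S=210.7537. Δ = (V_up−V_dn)/(S_up−S_dn) = (4.8493−0.0000)/(248.6893−185.4632) = 0.0767. V = [p*·4.8493 + (1−p*)·0.0000]/1.02 = 2.2186. B = V − Δ·S = -13.9458.
(3,3): S=282.6015. Δ = (V_up−V_dn)/(S_up−S_dn) = (89.6298−4.8493)/(333.4698−248.6893) = 1.0000. V = [p*·89.6298 + (1−p*)·4.8493]/1.02 = 43.5427. B = V − Δ·S = -239.0588.
(2,0): S=133.1968. Δ = (V_up−V_dn)/(S_up−S_dn) = (0.0000−0.0000)/(157.1722−117.2132) = 0.0000. V = [p*·0.0000 + (1−p*)·0.0000]/1.02 = 0.0000. B = V − Δ·S = 0.0000.
(2,1): S=178.6048. Δ = (V_up−V_dn)/(S_up−S_dn) = (2.2186−0.0000)/(210.7537−157.1722) = 0.0414. V = [p*·2.2186 + (1−p*)·0.0000]/1.02 = 1.0151. B = V − Δ·S = -6.3804.
(2,2): S=239.4928. Δ = (V_up−V_dn)/(S_up−S_dn) = (43.5427−2.2186)/(282.6015−210.7537) = 0.5752. V = [p*·43.5427 + (1−p*)·2.2186]/1.02 = 21.0816. B = V − Δ·S = -116.6652.
(1,0): S=151.3600. Δ = (V_up−V_dn)/(S_up−S_dn) = (1.0151−0.0000)/(178.6048−133.1968) = 0.0224. V = [p*·1.0151 + (1−p*)·0.0000]/1.02 = 0.4644. B = V − Δ·S = -2.9191.
(1,1): S=202.9600. Δ = (V_up−V_dn)/(S_up−S_dn) = (21.0816−1.0151)/(239.4928−178.6048) = 0.3296. V = [p*·21.0816 + (1−p*)·1.0151]/1.02 = 10.1759. B = V − Δ·S = -56.7124.
(0,0): S=172.0000. Δ = (V_up−V_dn)/(S_up−S_dn) = (10.1759−0.4644)/(202.9600−151.3600) = 0.1882. V = [p*·10.1759 + (1−p*)·0.4644]/1.02 = 4.8985. B = V − Δ·S = -27.4732.
Each (Δ,B) replicates both successor values, so the strategy is self-financing and V0 is arbitrage-free.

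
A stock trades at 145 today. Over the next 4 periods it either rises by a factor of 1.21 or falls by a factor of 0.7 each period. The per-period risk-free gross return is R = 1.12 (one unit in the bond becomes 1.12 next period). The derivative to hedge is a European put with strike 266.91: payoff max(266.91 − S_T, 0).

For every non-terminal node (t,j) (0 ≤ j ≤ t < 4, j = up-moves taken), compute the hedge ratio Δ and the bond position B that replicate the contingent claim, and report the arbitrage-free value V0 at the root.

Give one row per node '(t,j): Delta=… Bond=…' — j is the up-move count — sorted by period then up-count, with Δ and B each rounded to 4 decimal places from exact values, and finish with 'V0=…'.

(0,0): Delta=-0.7639 Bond=148.2337
(1,0): Delta=-1.0000 Bond=189.9813
(1,1): Delta=-0.7347 Bond=160.8875
(2,0): Delta=-1.0000 Bond=212.7790
(2,1): Delta=-1.0000 Bond=212.7790
(2,2): Delta=-0.7018 Bond=173.2116
(3,0): Delta=-1.0000 Bond=238.3125
(3,1): Delta=-1.0000 Bond=238.3125
(3,2): Delta=-1.0000 Bond=238.3125
(3,3): Delta=-0.6648 Bond=184.5008
V0=37.4616

Under the risk-neutral measure, an up-move has probability p* = (R−d)/(u−d) = 0.8235 and values discount at R = 1.12.
At expiry t=4: V(4,0)=232.0955, V(4,1)=206.7307, V(4,2)=162.8857, V(4,3)=87.0966, V(4,4)=0.0000
Node (3,0) S=49.7350: V=(p*·206.7307+(1−p*)·232.0955)/1.12=188.5775; Δ=(206.7307−232.0955)/(60.1793−34.8145)=-1.0000; B=V−Δ·S=238.3125
Node (3,1) S=85.9705: V=(p*·162.8857+(1−p*)·206.7307)/1.12=152.3420; Δ=(162.8857−206.7307)/(104.0243−60.1793)=-1.0000; B=V−Δ·S=238.3125
Node (3,2) S=148.6061: V=(p*·87.0966+(1−p*)·162.8857)/1.12=89.7064; Δ=(87.0966−162.8857)/(179.8134−104.0243)=-1.0000; B=V−Δ·S=238.3125
Node (3,3) S=256.8763: V=(p*·0.0000+(1−p*)·87.0966)/1.12=13.7232; Δ=(0.0000−87.0966)/(310.8204−179.8134)=-0.6648; B=V−Δ·S=184.5008
Node (2,0) S=71.0500: V=(p*·152.3420+(1−p*)·188.5775)/1.12=141.7290; Δ=(152.3420−188.5775)/(85.9705−49.7350)=-1.0000; B=V−Δ·S=212.7790
Node (2,1) S=122.8150: V=(p*·89.7064+(1−p*)·152.3420)/1.12=89.9640; Δ=(89.7064−152.3420)/(148.6061−85.9705)=-1.0000; B=V−Δ·S=212.7790
Node (2,2) S=212.2945: V=(p*·13.7232+(1−p*)·89.7064)/1.12=24.2250; Δ=(13.7232−89.7064)/(256.8763−148.6061)=-0.7018; B=V−Δ·S=173.2116
Node (1,0) S=101.5000: V=(p*·89.9640+(1−p*)·141.7290)/1.12=88.4813; Δ=(89.9640−141.7290)/(122.8150−71.0500)=-1.0000; B=V−Δ·S=189.9813
Node (1,1) S=175.4500: V=(p*·24.2250+(1−p*)·89.9640)/1.12=31.9875; Δ=(24.2250−89.9640)/(212.2945−122.8150)=-0.7347; B=V−Δ·S=160.8875
Node (0,0) S=145.0000: V=(p*·31.9875+(1−p*)·88.4813)/1.12=37.4616; Δ=(31.9875−88.4813)/(175.4500−101.5000)=-0.7639; B=V−Δ·S=148.2337
Root portfolio cost Δ·145+B reproduces V0=37.4616.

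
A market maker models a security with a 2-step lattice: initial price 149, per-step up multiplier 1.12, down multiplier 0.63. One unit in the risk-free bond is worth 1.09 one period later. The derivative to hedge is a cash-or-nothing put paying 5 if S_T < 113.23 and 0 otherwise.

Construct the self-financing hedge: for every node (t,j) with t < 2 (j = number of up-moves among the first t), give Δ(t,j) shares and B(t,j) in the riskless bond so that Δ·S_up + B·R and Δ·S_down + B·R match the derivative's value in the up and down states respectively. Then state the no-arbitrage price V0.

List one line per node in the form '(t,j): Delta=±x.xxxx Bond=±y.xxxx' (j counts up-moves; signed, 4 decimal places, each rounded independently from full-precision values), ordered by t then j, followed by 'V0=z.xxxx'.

(0,0): Delta=-0.0590 Bond=9.2879
(1,0): Delta=0.0000 Bond=4.5872
(1,1): Delta=-0.0611 Bond=10.4849
V0=0.4995

No-arbitrage ⇒ martingale measure with p* = (R−d)/(u−d) = 0.9388.
Payoff layer (t=2): V(2,0)=5.0000, V(2,1)=5.0000, V(2,2)=0.0000
(1,0): S=93.8700. Δ = (V_up−V_dn)/(S_up−S_dn) = (5.0000−5.0000)/(105.1344−59.1381) = 0.0000. V = [p*·5.0000 + (1−p*)·5.0000]/1.09 = 4.5872. B = V − Δ·S = 4.5872.
(1,1): S=166.8800. Δ = (V_up−V_dn)/(S_up−S_dn) = (0.0000−5.0000)/(186.9056−105.1344) = -0.0611. V = [p*·0.0000 + (1−p*)·5.0000]/1.09 = 0.2808. B = V − Δ·S = 10.4849.
(0,0): S=149.0000. Δ = (V_up−V_dn)/(S_up−S_dn) = (0.2808−4.5872)/(166.8800−93.8700) = -0.0590. V = [p*·0.2808 + (1−p*)·4.5872]/1.09 = 0.4995. B = V − Δ·S = 9.2879.
The time-0 hedge costs 0.4995, which is the no-arbitrage price.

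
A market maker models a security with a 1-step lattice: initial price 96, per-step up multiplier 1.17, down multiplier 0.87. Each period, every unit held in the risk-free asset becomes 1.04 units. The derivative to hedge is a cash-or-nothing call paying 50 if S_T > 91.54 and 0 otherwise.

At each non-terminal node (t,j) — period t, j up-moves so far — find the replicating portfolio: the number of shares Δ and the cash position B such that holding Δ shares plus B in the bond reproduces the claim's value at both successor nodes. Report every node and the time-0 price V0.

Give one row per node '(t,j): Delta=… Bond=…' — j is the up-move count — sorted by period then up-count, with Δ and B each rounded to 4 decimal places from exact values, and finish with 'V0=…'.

Risk-neutral probability p* = (R−d)/(u−d) = (1.04−0.87)/(1.17−0.87) = 0.5667.
Terminal payoffs: V(1,0)=0.0000, V(1,1)=50.0000
Node (0,0) S=96.0000: V=(p*·50.0000+(1−p*)·0.0000)/1.04=27.2436; Δ=(50.0000−0.0000)/(112.3200−83.5200)=1.7361; B=V−Δ·S=-139.4231
The time-0 hedge costs 27.2436, which is the no-arbitrage price.

(0,0): Delta=1.7361 Bond=-139.4231
V0=27.2436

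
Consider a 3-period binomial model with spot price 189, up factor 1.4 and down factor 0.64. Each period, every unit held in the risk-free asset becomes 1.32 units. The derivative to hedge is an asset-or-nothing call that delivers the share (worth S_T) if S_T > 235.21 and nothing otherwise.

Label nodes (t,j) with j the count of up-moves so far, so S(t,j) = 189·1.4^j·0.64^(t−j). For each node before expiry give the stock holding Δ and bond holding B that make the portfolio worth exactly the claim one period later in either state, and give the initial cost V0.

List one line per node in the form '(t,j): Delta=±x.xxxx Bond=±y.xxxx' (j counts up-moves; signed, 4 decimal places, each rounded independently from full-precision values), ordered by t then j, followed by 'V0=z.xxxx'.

(0,0): Delta=1.0790 Bond=-16.3510
(1,0): Delta=1.7481 Bond=-102.5207
(1,1): Delta=1.0430 Bond=-12.0613
(2,0): Delta=0.0000 Bond=0.0000
(2,1): Delta=1.8421 Bond=-151.2482
(2,2): Delta=1.0000 Bond=0.0000
V0=187.5734

No-arbitrage ⇒ martingale measure with p* = (R−d)/(u−d) = 0.8947.
Payoff layer (t=3): V(3,0)=0.0000, V(3,1)=0.0000, V(3,2)=237.0816, V(3,3)=518.6160
  t=2,j=0: stock 77.4144 → up 108.3802 (V=0.0000), down 49.5452 (V=0.0000). Price 0.0000; hedge Δ=0.0000, bond B=0.0000.
  t=2,j=1: stock 169.3440 → up 237.0816 (V=237.0816), down 108.3802 (V=0.0000). Price 160.7012; hedge Δ=1.8421, bond B=-151.2482.
  t=2,j=2: stock 370.4400 → up 518.6160 (V=518.6160), down 237.0816 (V=237.0816). Price 370.4400; hedge Δ=1.0000, bond B=0.0000.
  t=1,j=0: stock 120.9600 → up 169.3440 (V=160.7012), down 77.4144 (V=0.0000). Price 108.9283; hedge Δ=1.7481, bond B=-102.5207.
  t=1,j=1: stock 264.6000 → up 370.4400 (V=370.4400), down 169.3440 (V=160.7012). Price 263.9108; hedge Δ=1.0430, bond B=-12.0613.
  t=0,j=0: stock 189.0000 → up 264.6000 (V=263.9108), down 120.9600 (V=108.9283). Price 187.5734; hedge Δ=1.0790, bond B=-16.3510.
The time-0 hedge costs 187.5734, which is the no-arbitrage price.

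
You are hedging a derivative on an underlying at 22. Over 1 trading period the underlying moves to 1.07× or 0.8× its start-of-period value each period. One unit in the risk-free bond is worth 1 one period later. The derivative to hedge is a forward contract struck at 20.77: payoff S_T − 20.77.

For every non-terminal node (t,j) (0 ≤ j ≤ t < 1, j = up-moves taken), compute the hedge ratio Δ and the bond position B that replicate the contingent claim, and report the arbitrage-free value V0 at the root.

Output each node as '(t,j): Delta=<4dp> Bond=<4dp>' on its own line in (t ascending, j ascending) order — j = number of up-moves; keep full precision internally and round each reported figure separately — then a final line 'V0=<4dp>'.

Under the risk-neutral measure, an up-move has probability p* = (R−d)/(u−d) = 0.7407 and values discount at R = 1.
At expiry t=1: V(1,0)=-3.1700, V(1,1)=2.7700
Node (0,0) S=22.0000: V=(p*·2.7700+(1−p*)·-3.1700)/1=1.2300; Δ=(2.7700−-3.1700)/(23.5400−17.6000)=1.0000; B=V−Δ·S=-20.7700
The time-0 hedge costs 1.2300, which is the no-arbitrage price.

(0,0): Delta=1.0000 Bond=-20.7700
V0=1.2300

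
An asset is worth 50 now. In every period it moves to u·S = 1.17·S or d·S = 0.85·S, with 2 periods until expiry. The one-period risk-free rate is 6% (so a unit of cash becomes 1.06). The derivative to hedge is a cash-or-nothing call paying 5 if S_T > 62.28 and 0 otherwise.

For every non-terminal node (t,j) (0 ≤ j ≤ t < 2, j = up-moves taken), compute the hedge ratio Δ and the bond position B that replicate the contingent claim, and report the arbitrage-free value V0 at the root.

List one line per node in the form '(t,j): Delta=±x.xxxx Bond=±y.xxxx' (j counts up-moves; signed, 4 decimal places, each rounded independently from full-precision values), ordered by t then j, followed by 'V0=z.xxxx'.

(0,0): Delta=0.1935 Bond=-7.7570
(1,0): Delta=0.0000 Bond=0.0000
(1,1): Delta=0.2671 Bond=-12.5295
V0=1.9164

Since d<R<u, set p* = (R−d)/(u−d) = 0.6563; price each node as the discounted p*-expectation of its children.
Payoff layer (t=2): V(2,0)=0.0000, V(2,1)=0.0000, V(2,2)=5.0000
  t=1,j=0: stock 42.5000 → up 49.7250 (V=0.0000), down 36.1250 (V=0.0000). Price 0.0000; hedge Δ=0.0000, bond B=0.0000.
  t=1,j=1: stock 58.5000 → up 68.4450 (V=5.0000), down 49.7250 (V=0.0000). Price 3.0955; hedge Δ=0.2671, bond B=-12.5295.
  t=0,j=0: stock 50.0000 → up 58.5000 (V=3.0955), down 42.5000 (V=0.0000). Price 1.9164; hedge Δ=0.1935, bond B=-7.7570.
Self-financing check: at every node Δ·S+B equals the discounted successor values.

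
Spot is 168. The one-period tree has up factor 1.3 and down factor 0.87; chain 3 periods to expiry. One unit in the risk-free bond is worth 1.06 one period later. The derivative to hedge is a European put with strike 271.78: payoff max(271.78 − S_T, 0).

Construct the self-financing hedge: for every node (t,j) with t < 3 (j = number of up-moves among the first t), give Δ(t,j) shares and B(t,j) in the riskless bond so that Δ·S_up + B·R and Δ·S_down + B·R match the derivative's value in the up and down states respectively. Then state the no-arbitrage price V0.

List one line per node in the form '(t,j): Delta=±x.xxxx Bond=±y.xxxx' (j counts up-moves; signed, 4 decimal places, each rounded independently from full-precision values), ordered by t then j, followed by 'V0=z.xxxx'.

Under the risk-neutral measure, an up-move has probability p* = (R−d)/(u−d) = 0.4419 and values discount at R = 1.06.
Terminal payoffs: V(3,0)=161.1515, V(3,1)=106.4730, V(3,2)=24.7696, V(3,3)=0.0000
Node (2,0) S=127.1592: V=(p*·106.4730+(1−p*)·161.1515)/1.06=129.2370; Δ=(106.4730−161.1515)/(165.3070−110.6285)=-1.0000; B=V−Δ·S=256.3962
Node (2,1) S=190.0080: V=(p*·24.7696+(1−p*)·106.4730)/1.06=66.3882; Δ=(24.7696−106.4730)/(247.0104−165.3070)=-1.0000; B=V−Δ·S=256.3962
Node (2,2) S=283.9200: V=(p*·0.0000+(1−p*)·24.7696)/1.06=13.0424; Δ=(0.0000−24.7696)/(369.0960−247.0104)=-0.2029; B=V−Δ·S=70.6461
Node (1,0) S=146.1600: V=(p*·66.3882+(1−p*)·129.2370)/1.06=95.7232; Δ=(66.3882−129.2370)/(190.0080−127.1592)=-1.0000; B=V−Δ·S=241.8832
Node (1,1) S=218.4000: V=(p*·13.0424+(1−p*)·66.3882)/1.06=40.3932; Δ=(13.0424−66.3882)/(283.9200−190.0080)=-0.5680; B=V−Δ·S=164.4534
Node (0,0) S=168.0000: V=(p*·40.3932+(1−p*)·95.7232)/1.06=67.2406; Δ=(40.3932−95.7232)/(218.4000−146.1600)=-0.7659; B=V−Δ·S=195.9151
The time-0 hedge costs 67.2406, which is the no-arbitrage price.

(0,0): Delta=-0.7659 Bond=195.9151
(1,0): Delta=-1.0000 Bond=241.8832
(1,1): Delta=-0.5680 Bond=164.4534
(2,0): Delta=-1.0000 Bond=256.3962
(2,1): Delta=-1.0000 Bond=256.3962
(2,2): Delta=-0.2029 Bond=70.6461
V0=67.2406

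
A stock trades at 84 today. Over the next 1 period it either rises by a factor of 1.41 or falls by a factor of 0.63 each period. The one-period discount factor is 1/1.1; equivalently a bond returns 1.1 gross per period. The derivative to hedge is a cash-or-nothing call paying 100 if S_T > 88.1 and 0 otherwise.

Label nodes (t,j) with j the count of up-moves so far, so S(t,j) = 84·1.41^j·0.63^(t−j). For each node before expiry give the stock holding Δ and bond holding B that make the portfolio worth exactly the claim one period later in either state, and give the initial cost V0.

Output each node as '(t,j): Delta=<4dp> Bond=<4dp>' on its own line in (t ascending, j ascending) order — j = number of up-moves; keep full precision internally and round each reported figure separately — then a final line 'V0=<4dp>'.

No-arbitrage ⇒ martingale measure with p* = (R−d)/(u−d) = 0.6026.
Payoff layer (t=1): V(1,0)=0.0000, V(1,1)=100.0000
(0,0): S=84.0000. Δ = (V_up−V_dn)/(S_up−S_dn) = (100.0000−0.0000)/(118.4400−52.9200) = 1.5263. V = [p*·100.0000 + (1−p*)·0.0000]/1.1 = 54.7786. B = V − Δ·S = -73.4266.
The time-0 hedge costs 54.7786, which is the no-arbitrage price.

(0,0): Delta=1.5263 Bond=-73.4266
V0=54.7786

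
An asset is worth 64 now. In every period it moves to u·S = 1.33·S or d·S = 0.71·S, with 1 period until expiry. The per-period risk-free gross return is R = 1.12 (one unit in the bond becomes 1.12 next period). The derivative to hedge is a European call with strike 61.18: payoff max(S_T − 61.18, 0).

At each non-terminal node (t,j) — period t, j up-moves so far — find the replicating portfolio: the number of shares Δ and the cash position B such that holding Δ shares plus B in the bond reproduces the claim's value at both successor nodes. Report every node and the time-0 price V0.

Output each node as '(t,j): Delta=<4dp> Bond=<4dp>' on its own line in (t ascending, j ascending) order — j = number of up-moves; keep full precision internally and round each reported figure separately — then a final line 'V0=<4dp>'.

Since d<R<u, set p* = (R−d)/(u−d) = 0.6613; price each node as the discounted p*-expectation of its children.
At expiry t=1: V(1,0)=0.0000, V(1,1)=23.9400
  t=0,j=0: stock 64.0000 → up 85.1200 (V=23.9400), down 45.4400 (V=0.0000). Price 14.1351; hedge Δ=0.6033, bond B=-24.4778.
Check: Δ(0,0)·S0 + B(0,0) = 14.1351 = V0.

(0,0): Delta=0.6033 Bond=-24.4778
V0=14.1351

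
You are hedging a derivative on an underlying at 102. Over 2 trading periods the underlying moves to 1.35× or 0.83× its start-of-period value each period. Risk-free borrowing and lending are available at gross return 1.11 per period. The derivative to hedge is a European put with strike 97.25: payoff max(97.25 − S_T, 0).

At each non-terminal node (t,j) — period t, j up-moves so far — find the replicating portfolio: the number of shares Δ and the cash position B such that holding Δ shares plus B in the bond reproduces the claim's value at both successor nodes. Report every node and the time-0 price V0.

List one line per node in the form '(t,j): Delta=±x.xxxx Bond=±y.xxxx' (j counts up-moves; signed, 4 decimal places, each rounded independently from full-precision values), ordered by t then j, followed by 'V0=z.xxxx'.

No-arbitrage ⇒ martingale measure with p* = (R−d)/(u−d) = 0.5385.
Payoff layer (t=2): V(2,0)=26.9822, V(2,1)=0.0000, V(2,2)=0.0000
  t=1,j=0: stock 84.6600 → up 114.2910 (V=0.0000), down 70.2678 (V=26.9822). Price 11.2192; hedge Δ=-0.6129, bond B=63.1081.
  t=1,j=1: stock 137.7000 → up 185.8950 (V=0.0000), down 114.2910 (V=0.0000). Price 0.0000; hedge Δ=0.0000, bond B=0.0000.
  t=0,j=0: stock 102.0000 → up 137.7000 (V=0.0000), down 84.6600 (V=11.2192). Price 4.6650; hedge Δ=-0.2115, bond B=26.2404.
Check: Δ(0,0)·S0 + B(0,0) = 4.6650 = V0.

(0,0): Delta=-0.2115 Bond=26.2404
(1,0): Delta=-0.6129 Bond=63.1081
(1,1): Delta=0.0000 Bond=0.0000
V0=4.6650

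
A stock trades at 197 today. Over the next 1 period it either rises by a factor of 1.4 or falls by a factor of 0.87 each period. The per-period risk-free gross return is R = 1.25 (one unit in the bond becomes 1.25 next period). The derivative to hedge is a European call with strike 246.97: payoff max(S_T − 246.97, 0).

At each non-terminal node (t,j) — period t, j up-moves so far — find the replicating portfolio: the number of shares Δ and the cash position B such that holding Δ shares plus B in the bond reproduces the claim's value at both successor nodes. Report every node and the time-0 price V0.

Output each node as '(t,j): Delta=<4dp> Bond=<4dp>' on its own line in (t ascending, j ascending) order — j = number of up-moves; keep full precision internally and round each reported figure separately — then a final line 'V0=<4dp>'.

(0,0): Delta=0.2761 Bond=-37.8598
V0=16.5365

Risk-neutral probability p* = (R−d)/(u−d) = (1.25−0.87)/(1.4−0.87) = 0.7170.
Payoff layer (t=1): V(1,0)=0.0000, V(1,1)=28.8300
Node (0,0) S=197.0000: V=(p*·28.8300+(1−p*)·0.0000)/1.25=16.5365; Δ=(28.8300−0.0000)/(275.8000−171.3900)=0.2761; B=V−Δ·S=-37.8598
Check: Δ(0,0)·S0 + B(0,0) = 16.5365 = V0.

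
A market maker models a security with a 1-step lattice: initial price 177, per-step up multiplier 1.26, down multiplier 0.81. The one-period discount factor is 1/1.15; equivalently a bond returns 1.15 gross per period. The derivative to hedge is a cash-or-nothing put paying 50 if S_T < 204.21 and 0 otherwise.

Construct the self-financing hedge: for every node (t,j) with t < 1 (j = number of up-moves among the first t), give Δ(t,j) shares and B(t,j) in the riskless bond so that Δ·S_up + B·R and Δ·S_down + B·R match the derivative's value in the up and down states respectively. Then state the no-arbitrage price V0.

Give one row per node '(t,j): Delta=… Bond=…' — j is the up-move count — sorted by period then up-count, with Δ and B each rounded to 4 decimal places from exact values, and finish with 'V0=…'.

(0,0): Delta=-0.6277 Bond=121.7391
V0=10.6280

The replicating-portfolio and risk-neutral prices coincide; use p* = (1.15−0.81)/(1.26−0.81) = 0.7556 for the latter.
At expiry t=1: V(1,0)=50.0000, V(1,1)=0.0000
(0,0): S=177.0000. Δ = (V_up−V_dn)/(S_up−S_dn) = (0.0000−50.0000)/(223.0200−143.3700) = -0.6277. V = [p*·0.0000 + (1−p*)·50.0000]/1.15 = 10.6280. B = V − Δ·S = 121.7391.
Self-financing check: at every node Δ·S+B equals the discounted successor values.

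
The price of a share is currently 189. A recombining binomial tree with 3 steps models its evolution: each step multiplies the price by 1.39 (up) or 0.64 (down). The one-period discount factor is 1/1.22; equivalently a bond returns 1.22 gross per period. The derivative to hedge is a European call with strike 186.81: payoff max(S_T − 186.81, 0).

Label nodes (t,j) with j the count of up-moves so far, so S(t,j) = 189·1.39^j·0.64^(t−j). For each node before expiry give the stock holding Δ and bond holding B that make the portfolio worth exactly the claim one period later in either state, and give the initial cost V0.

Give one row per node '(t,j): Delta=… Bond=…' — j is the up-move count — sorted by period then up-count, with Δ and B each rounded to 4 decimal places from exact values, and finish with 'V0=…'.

Risk-neutral probability p* = (R−d)/(u−d) = (1.22−0.64)/(1.39−0.64) = 0.7733.
Terminal values V(3,·): V(3,0)=0.0000, V(3,1)=0.0000, V(3,2)=46.8968, V(3,3)=320.7720
Node (2,0) S=77.4144: V=(p*·0.0000+(1−p*)·0.0000)/1.22=0.0000; Δ=(0.0000−0.0000)/(107.6060−49.5452)=0.0000; B=V−Δ·S=0.0000
Node (2,1) S=168.1344: V=(p*·46.8968+(1−p*)·0.0000)/1.22=29.7269; Δ=(46.8968−0.0000)/(233.7068−107.6060)=0.3719; B=V−Δ·S=-32.8021
Node (2,2) S=365.1669: V=(p*·320.7720+(1−p*)·46.8968)/1.22=212.0439; Δ=(320.7720−46.8968)/(507.5820−233.7068)=1.0000; B=V−Δ·S=-153.1230
Node (1,0) S=120.9600: V=(p*·29.7269+(1−p*)·0.0000)/1.22=18.8433; Δ=(29.7269−0.0000)/(168.1344−77.4144)=0.3277; B=V−Δ·S=-20.7926
Node (1,1) S=262.7100: V=(p*·212.0439+(1−p*)·29.7269)/1.22=139.9334; Δ=(212.0439−29.7269)/(365.1669−168.1344)=0.9253; B=V−Δ·S=-103.1559
Node (0,0) S=189.0000: V=(p*·139.9334+(1−p*)·18.8433)/1.22=92.2019; Δ=(139.9334−18.8433)/(262.7100−120.9600)=0.8543; B=V−Δ·S=-69.2516
Each (Δ,B) replicates both successor values, so the strategy is self-financing and V0 is arbitrage-free.

(0,0): Delta=0.8543 Bond=-69.2516
(1,0): Delta=0.3277 Bond=-20.7926
(1,1): Delta=0.9253 Bond=-103.1559
(2,0): Delta=0.0000 Bond=0.0000
(2,1): Delta=0.3719 Bond=-32.8021
(2,2): Delta=1.0000 Bond=-153.1230
V0=92.2019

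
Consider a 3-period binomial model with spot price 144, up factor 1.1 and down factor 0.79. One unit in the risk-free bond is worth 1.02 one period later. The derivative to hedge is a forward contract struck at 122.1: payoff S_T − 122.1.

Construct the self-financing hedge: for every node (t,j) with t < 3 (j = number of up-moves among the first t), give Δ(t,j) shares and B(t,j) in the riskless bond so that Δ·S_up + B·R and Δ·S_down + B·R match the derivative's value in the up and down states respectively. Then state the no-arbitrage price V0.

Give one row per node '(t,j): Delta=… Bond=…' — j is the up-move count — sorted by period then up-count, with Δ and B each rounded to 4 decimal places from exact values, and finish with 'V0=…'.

Under the risk-neutral measure, an up-move has probability p* = (R−d)/(u−d) = 0.7419 and values discount at R = 1.02.
Terminal payoffs: V(3,0)=-51.1024, V(3,1)=-23.2426, V(3,2)=15.5496, V(3,3)=69.5640
Node (2,0) S=89.8704: V=(p*·-23.2426+(1−p*)·-51.1024)/1.02=-29.8355; Δ=(-23.2426−-51.1024)/(98.8574−70.9976)=1.0000; B=V−Δ·S=-119.7059
Node (2,1) S=125.1360: V=(p*·15.5496+(1−p*)·-23.2426)/1.02=5.4301; Δ=(15.5496−-23.2426)/(137.6496−98.8574)=1.0000; B=V−Δ·S=-119.7059
Node (2,2) S=174.2400: V=(p*·69.5640+(1−p*)·15.5496)/1.02=54.5341; Δ=(69.5640−15.5496)/(191.6640−137.6496)=1.0000; B=V−Δ·S=-119.7059
Node (1,0) S=113.7600: V=(p*·5.4301+(1−p*)·-29.8355)/1.02=-3.5987; Δ=(5.4301−-29.8355)/(125.1360−89.8704)=1.0000; B=V−Δ·S=-117.3587
Node (1,1) S=158.4000: V=(p*·54.5341+(1−p*)·5.4301)/1.02=41.0413; Δ=(54.5341−5.4301)/(174.2400−125.1360)=1.0000; B=V−Δ·S=-117.3587
Node (0,0) S=144.0000: V=(p*·41.0413+(1−p*)·-3.5987)/1.02=28.9424; Δ=(41.0413−-3.5987)/(158.4000−113.7600)=1.0000; B=V−Δ·S=-115.0576
Self-financing check: at every node Δ·S+B equals the discounted successor values.

(0,0): Delta=1.0000 Bond=-115.0576
(1,0): Delta=1.0000 Bond=-117.3587
(1,1): Delta=1.0000 Bond=-117.3587
(2,0): Delta=1.0000 Bond=-119.7059
(2,1): Delta=1.0000 Bond=-119.7059
(2,2): Delta=1.0000 Bond=-119.7059
V0=28.9424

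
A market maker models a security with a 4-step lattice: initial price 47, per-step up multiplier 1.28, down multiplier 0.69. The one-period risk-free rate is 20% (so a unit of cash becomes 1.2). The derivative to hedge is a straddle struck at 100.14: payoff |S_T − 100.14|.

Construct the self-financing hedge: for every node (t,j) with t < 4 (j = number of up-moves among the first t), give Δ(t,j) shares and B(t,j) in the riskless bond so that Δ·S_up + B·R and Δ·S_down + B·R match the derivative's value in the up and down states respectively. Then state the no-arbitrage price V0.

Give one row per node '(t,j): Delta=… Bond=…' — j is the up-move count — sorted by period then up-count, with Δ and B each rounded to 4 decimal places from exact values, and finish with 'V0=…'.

The replicating-portfolio and risk-neutral prices coincide; use p* = (1.2−0.69)/(1.28−0.69) = 0.8644 for the latter.
At expiry t=4: V(4,0)=89.4865, V(4,1)=80.3769, V(4,2)=63.4780, V(4,3)=32.1294, V(4,4)=26.0247
(3,0): S=15.4399. Δ = (V_up−V_dn)/(S_up−S_dn) = (80.3769−89.4865)/(19.7631−10.6535) = -1.0000. V = [p*·80.3769 + (1−p*)·89.4865]/1.2 = 68.0101. B = V − Δ·S = 83.4500.
(3,1): S=28.6422. Δ = (V_up−V_dn)/(S_up−S_dn) = (63.4780−80.3769)/(36.6620−19.7631) = -1.0000. V = [p*·63.4780 + (1−p*)·80.3769]/1.2 = 54.8078. B = V − Δ·S = 83.4500.
(3,2): S=53.1333. Δ = (V_up−V_dn)/(S_up−S_dn) = (32.1294−63.4780)/(68.0106−36.6620) = -1.0000. V = [p*·32.1294 + (1−p*)·63.4780]/1.2 = 30.3167. B = V − Δ·S = 83.4500.
(3,3): S=98.5661. Δ = (V_up−V_dn)/(S_up−S_dn) = (26.0247−32.1294)/(126.1647−68.0106) = -0.1050. V = [p*·26.0247 + (1−p*)·32.1294]/1.2 = 22.3770. B = V − Δ·S = 32.7240.
(2,0): S=22.3767. Δ = (V_up−V_dn)/(S_up−S_dn) = (54.8078−68.0101)/(28.6422−15.4399) = -1.0000. V = [p*·54.8078 + (1−p*)·68.0101]/1.2 = 47.1650. B = V − Δ·S = 69.5417.
(2,1): S=41.5104. Δ = (V_up−V_dn)/(S_up−S_dn) = (30.3167−54.8078)/(53.1333−28.6422) = -1.0000. V = [p*·30.3167 + (1−p*)·54.8078]/1.2 = 28.0313. B = V − Δ·S = 69.5417.
(2,2): S=77.0048. Δ = (V_up−V_dn)/(S_up−S_dn) = (22.3770−30.3167)/(98.5661−53.1333) = -0.1748. V = [p*·22.3770 + (1−p*)·30.3167]/1.2 = 19.5447. B = V − Δ·S = 33.0017.
(1,0): S=32.4300. Δ = (V_up−V_dn)/(S_up−S_dn) = (28.0313−47.1650)/(41.5104−22.3767) = -1.0000. V = [p*·28.0313 + (1−p*)·47.1650]/1.2 = 25.5214. B = V − Δ·S = 57.9514.
(1,1): S=60.1600. Δ = (V_up−V_dn)/(S_up−S_dn) = (19.5447−28.0313)/(77.0048−41.5104) = -0.2391. V = [p*·19.5447 + (1−p*)·28.0313]/1.2 = 17.2461. B = V − Δ·S = 31.6302.
(0,0): S=47.0000. Δ = (V_up−V_dn)/(S_up−S_dn) = (17.2461−25.5214)/(60.1600−32.4300) = -0.2984. V = [p*·17.2461 + (1−p*)·25.5214]/1.2 = 15.3068. B = V − Δ·S = 29.3327.
Each (Δ,B) replicates both successor values, so the strategy is self-financing and V0 is arbitrage-free.

(0,0): Delta=-0.2984 Bond=29.3327
(1,0): Delta=-1.0000 Bond=57.9514
(1,1): Delta=-0.2391 Bond=31.6302
(2,0): Delta=-1.0000 Bond=69.5417
(2,1): Delta=-1.0000 Bond=69.5417
(2,2): Delta=-0.1748 Bond=33.0017
(3,0): Delta=-1.0000 Bond=83.4500
(3,1): Delta=-1.0000 Bond=83.4500
(3,2): Delta=-1.0000 Bond=83.4500
(3,3): Delta=-0.1050 Bond=32.7240
V0=15.3068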